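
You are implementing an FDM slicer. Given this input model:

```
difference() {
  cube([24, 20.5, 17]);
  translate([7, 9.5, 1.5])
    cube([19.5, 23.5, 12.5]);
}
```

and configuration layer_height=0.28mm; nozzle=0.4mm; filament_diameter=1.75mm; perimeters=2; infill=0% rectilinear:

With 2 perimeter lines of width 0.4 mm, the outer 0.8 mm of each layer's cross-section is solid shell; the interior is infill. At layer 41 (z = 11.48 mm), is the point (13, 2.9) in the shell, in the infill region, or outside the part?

infill

At z = 11.48 mm: the cube is present — its section is the full 24×20.5 rectangle; the cube at (7, 9.5) (footprint 19.5×23.5) is included at this height; After the difference (first − rest): starting from the 24×20.5 cube, the 19.5×23.5 cube at (7, 9.5) partially overlaps it — only the 187.00 mm² overlap (of its 458.25 mm²) is removed, clipping the outline — 1 connected region. Overall, the cross-section is a single solid region. The nearest boundary edge runs (24.00, 0.00)→(0.00, 0.00); distance from the point to it = 2.90 mm. The point is inside the cross-section and 2.90 mm from the nearest boundary — more than the 0.8 mm shell width (2 × 0.4), so it's in the infill interior.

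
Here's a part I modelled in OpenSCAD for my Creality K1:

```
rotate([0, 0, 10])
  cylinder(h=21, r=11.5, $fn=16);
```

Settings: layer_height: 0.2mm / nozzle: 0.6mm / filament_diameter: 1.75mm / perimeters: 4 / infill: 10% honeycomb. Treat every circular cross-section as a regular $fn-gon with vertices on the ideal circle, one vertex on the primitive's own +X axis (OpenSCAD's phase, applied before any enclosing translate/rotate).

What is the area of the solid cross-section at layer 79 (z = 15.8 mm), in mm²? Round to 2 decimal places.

404.88 mm²

At z = 15.8 mm: the r=11.5 cylinder contributes a regular 16-gon of circumradius 11.5 (area = (16/2)·11.500²·sin(360°/16) = 404.88 mm²); (rotated 10° about Z; rotation is an isometry so areas/perimeters/island counts are preserved). Overall, the cross-section is a single solid region. Net area = 404.88 mm².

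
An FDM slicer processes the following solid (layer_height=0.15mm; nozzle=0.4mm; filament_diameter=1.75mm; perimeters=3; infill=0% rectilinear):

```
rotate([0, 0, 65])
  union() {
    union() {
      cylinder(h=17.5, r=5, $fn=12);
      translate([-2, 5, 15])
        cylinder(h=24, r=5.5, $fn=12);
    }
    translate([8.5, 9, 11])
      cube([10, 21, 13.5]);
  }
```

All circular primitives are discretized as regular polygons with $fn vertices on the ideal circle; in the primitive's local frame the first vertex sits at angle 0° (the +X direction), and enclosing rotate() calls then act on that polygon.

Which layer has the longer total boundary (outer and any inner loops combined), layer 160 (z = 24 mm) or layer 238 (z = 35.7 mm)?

layer 160 (z = 24 mm)

Layer 160 (z = 24): the cylinder does not reach this height (z outside [0, 17.5]); the r=5.5 cylinder at (-2, 5) gives a regular 12-gon of circumradius 5.5 (constant along its height) (perimeter = 2·12·5.500·sin(180°/12) = 34.16 mm); Merging all regions: only the r=5.5 cylinder at (-2, 5) is present, so the union is just that shape — boundary = 34.16 mm; the cube at (8.5, 9) (footprint 10×21) is included at this height (perimeter 62.00 mm); Combining (union): the 2 present regions are separate (no shared area or edge), so areas and boundary lengths simply add and each stays a separate island — boundary = 96.16 mm; (whole slice rotated 65° about Z — lengths, areas and connectivity unchanged). So its perimeter = 96.16 mm. Layer 238 (z = 35.7): the cylinder does not reach this height (z outside [0, 17.5]); the r=5.5 cylinder at (-2, 5) gives a regular 12-gon of circumradius 5.5 (constant along its height) (perimeter = 2·12·5.500·sin(180°/12) = 34.16 mm); Combining (union): only the r=5.5 cylinder at (-2, 5) is present, so the union is just that shape — boundary = 34.16 mm; the cube at (8.5, 9) is absent (z outside [11, 24.5]); Taking the union: only that combined region is present, so the union is just that shape — boundary = 34.16 mm; (whole slice rotated 65° about Z — lengths, areas and connectivity unchanged). So its perimeter = 34.16 mm. Layer 160 is larger (96.16 vs 34.16 mm).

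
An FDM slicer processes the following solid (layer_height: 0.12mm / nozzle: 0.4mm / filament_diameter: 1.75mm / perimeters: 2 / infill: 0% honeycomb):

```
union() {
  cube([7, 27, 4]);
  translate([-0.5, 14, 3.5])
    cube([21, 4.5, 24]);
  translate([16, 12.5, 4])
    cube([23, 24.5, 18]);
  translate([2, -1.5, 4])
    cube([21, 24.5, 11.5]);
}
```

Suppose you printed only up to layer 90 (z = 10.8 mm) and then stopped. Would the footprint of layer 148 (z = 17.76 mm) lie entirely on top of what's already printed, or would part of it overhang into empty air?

Compare the two slices. At z = 10.8: the cube is absent (z outside [0, 4]); the cube at (-0.5, 14) is present — its section is the full 21×4.5 rectangle (area 94.50 mm²); the cube at (16, 12.5) is present — its section is the full 23×24.5 rectangle (area 563.50 mm²); the cube at (2, -1.5) is present — its section is the full 21×24.5 rectangle (area 514.50 mm²); Taking the union: the regions partially overlap — summed areas 1172.50 mm² minus the doubly-counted overlap 156.75 mm² gives 1015.75 mm² — area = 1015.75 mm². At z = 17.76: the cube is not intersected at this z (z outside [0, 4]); the 21×4.5 cube at (-0.5, 14) contributes its full rectangle (area 94.50 mm²); the 23×24.5 cube at (16, 12.5) contributes its full rectangle (area 563.50 mm²); the cube at (2, -1.5) does not reach this height (z outside [4, 15.5]); Combining (union): the regions partially overlap — summed areas 658.00 mm² minus the doubly-counted overlap 20.25 mm² gives 637.75 mm² — area = 637.75 mm². Checking containment: the cross-section at z = 17.76 is a subset of the cross-section at z = 10.8.

entirely on top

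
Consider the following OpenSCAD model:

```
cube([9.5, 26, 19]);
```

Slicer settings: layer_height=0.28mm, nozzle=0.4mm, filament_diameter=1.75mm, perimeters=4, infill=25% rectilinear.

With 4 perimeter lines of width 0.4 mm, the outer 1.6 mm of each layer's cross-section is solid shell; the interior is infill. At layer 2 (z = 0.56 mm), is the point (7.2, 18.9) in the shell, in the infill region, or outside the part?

infill

At z = 0.56 mm: the cube (footprint 9.5×26) is included at this height. Overall, the cross-section is a single solid region. The nearest boundary edge runs (9.50, 0.00)→(9.50, 26.00); distance from the point to it = 2.30 mm. The point is inside the cross-section and 2.30 mm from the nearest boundary — more than the 1.6 mm shell width (4 × 0.4), so it's in the infill interior.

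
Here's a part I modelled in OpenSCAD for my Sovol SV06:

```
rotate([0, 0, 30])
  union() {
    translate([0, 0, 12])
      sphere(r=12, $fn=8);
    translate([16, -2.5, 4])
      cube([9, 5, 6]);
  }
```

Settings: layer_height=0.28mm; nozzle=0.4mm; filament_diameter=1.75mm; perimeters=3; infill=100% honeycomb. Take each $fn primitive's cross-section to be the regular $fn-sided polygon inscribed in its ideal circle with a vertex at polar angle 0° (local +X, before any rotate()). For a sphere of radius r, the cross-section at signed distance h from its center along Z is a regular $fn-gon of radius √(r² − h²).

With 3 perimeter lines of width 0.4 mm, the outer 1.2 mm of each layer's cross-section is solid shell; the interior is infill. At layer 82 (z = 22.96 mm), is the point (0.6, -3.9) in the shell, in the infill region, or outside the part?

shell

At z = 22.96 mm: the r=12 sphere contributes a regular 8-gon of circumradius √(12²−10.96²) = 4.887; the cube at (16, -2.5) is not intersected at this z (z outside [4, 10]); Combining (union): only the r=12 sphere is present, so the union is just that shape — 1 connected region; (rotated 30° about Z; rotation is an isometry so areas/perimeters/island counts are preserved). Overall, the cross-section is a single solid region. Undo the 30° rotation: the query point maps to (-1.430, -3.677) in the un-rotated model frame. The nearest boundary edge runs (-3.46, -3.46)→(-0.00, -4.89); distance from the point to it = 0.57 mm. The point is inside the cross-section, 0.57 mm from the nearest boundary — within the 1.2 mm shell band (3 × 0.4).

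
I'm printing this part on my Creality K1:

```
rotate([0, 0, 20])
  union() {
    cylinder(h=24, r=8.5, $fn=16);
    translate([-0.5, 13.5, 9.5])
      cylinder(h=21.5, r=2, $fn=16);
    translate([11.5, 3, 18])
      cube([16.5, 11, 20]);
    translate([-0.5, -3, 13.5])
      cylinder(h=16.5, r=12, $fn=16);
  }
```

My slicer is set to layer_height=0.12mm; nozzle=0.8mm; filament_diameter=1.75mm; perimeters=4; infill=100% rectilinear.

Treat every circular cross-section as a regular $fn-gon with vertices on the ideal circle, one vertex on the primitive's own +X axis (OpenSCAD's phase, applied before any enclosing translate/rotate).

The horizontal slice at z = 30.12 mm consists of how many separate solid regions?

At z = 30.12 mm: the cylinder does not reach this height (z outside [0, 24]); the r=2 cylinder at (-0.5, 13.5) contributes a regular 16-gon of circumradius 2; the 16.5×11 cube at (11.5, 3) contributes its full rectangle; the cylinder at (-0.5, -3) is absent (z outside [13.5, 30]); Combining (union): the 2 present regions are separate (no shared area or edge), so areas and boundary lengths simply add and each stays a separate island — 2 connected regions; (whole slice rotated 20° about Z — lengths, areas and connectivity unchanged). The result has 2 disconnected regions.

2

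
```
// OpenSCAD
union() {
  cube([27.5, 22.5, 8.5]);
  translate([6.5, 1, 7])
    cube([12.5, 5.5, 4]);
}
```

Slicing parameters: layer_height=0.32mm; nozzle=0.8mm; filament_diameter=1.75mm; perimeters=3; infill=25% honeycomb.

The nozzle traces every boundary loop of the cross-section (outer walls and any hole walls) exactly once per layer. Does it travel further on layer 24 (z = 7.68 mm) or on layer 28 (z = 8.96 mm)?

layer 24 (z = 7.68 mm)

Layer 24 (z = 7.68): the 27.5×22.5 cube contributes its full rectangle (perimeter 100.00 mm); the 12.5×5.5 cube at (6.5, 1) contributes its full rectangle (perimeter 36.00 mm); Combining (union): the 12.5×5.5 cube at (6.5, 1) lies entirely inside the 27.5×22.5 cube, so the union is just the 27.5×22.5 cube — boundary = 100.00 mm. So its perimeter = 100.00 mm. Layer 28 (z = 8.96): the cube is absent (z outside [0, 8.5]); the cube at (6.5, 1) is present — its section is the full 12.5×5.5 rectangle (perimeter 36.00 mm); Taking the union: only the 12.5×5.5 cube at (6.5, 1) is present, so the union is just that shape — boundary = 36.00 mm. So its perimeter = 36.00 mm. Layer 24 is larger (100.00 vs 36.00 mm).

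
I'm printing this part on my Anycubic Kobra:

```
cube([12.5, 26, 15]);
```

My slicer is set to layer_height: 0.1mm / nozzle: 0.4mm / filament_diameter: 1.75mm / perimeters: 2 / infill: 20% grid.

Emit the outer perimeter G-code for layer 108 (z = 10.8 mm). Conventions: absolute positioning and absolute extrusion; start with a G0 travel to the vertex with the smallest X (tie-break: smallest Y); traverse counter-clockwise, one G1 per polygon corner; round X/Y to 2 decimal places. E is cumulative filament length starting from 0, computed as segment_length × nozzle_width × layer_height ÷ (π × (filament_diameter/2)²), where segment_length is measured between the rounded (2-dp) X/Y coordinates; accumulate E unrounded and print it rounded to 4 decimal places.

At z = 10.8 mm: the cube (footprint 12.5×26) is included at this height. The outline is a single polygon with 4 vertices. Extrusion per mm of travel: 0.4 × 0.1 / (π × 0.875²) = 0.016630. Accumulating E over each segment gives final E = 1.2805.

G0 X0.00 Y0.00 Z10.80
G1 X12.50 Y0.00 E0.2079
G1 X12.50 Y26.00 E0.6403
G1 X0.00 Y26.00 E0.8481
G1 X0.00 Y0.00 E1.2805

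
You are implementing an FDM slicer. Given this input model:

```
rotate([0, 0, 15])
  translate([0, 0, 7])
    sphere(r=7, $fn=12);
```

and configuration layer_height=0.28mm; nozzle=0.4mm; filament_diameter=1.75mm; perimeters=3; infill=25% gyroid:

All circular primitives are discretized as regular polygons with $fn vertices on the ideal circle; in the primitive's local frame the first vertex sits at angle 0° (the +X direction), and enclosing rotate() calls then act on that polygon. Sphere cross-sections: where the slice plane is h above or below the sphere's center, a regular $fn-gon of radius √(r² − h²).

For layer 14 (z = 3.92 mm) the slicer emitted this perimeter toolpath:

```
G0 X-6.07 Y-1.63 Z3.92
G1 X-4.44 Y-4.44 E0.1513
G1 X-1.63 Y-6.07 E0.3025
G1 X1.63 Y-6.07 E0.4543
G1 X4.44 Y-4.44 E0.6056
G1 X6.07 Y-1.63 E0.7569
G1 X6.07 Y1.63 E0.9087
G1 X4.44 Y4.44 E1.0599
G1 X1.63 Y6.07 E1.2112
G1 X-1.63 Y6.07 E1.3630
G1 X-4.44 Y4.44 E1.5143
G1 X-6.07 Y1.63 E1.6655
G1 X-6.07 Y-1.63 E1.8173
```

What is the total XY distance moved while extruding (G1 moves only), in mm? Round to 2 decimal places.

Sum the Euclidean lengths of each G1 segment: total = 39.03 mm.

39.03 mm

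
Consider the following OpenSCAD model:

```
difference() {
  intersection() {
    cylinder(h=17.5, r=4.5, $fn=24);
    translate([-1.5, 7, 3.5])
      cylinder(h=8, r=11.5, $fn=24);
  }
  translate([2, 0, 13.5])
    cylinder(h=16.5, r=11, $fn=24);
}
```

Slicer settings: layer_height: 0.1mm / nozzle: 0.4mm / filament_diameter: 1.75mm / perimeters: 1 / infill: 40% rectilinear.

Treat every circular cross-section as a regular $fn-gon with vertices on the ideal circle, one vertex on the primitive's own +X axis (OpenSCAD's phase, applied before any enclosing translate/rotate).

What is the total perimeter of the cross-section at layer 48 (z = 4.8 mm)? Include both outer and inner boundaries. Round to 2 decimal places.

At z = 4.8 mm: the r=4.5 cylinder contributes a regular 24-gon of circumradius 4.5 (perimeter = 2·24·4.500·sin(180°/24) = 28.19 mm); the r=11.5 cylinder at (-1.5, 7) gives a regular 24-gon of circumradius 11.5 (constant along its height) (perimeter = 2·24·11.500·sin(180°/24) = 72.05 mm); Keeping only the common overlap: the r=11.5 cylinder at (-1.5, 7) partially overlaps the r=4.5 cylinder; clipping to the common part keeps 62.44 mm² — boundary = 28.12 mm; the cylinder at (2, 0) is not intersected at this z (z outside [13.5, 30]); Subtracting the remaining from the first: none of the subtracted shapes is present at this height, so that combined region is unchanged — boundary = 28.12 mm. Overall, the cross-section is a single solid region. Total boundary length (outer) = 28.12 mm.

28.12 mm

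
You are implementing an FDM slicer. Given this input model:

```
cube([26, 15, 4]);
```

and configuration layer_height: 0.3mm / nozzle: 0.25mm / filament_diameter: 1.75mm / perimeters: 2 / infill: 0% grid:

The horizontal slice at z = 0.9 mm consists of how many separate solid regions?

1

At z = 0.9 mm: the cube is present — its section is the full 26×15 rectangle. The result has 1 disconnected region.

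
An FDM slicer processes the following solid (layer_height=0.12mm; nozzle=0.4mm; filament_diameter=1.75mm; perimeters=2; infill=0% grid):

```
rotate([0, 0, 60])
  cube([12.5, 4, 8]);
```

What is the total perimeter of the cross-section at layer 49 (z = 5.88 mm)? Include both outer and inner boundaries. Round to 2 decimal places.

33.00 mm

At z = 5.88 mm: the cube is present — its section is the full 12.5×4 rectangle (perimeter 33.00 mm); (whole slice rotated 60° about Z — lengths, areas and connectivity unchanged). Overall, the cross-section is a single solid region. Total boundary length (outer) = 33.00 mm.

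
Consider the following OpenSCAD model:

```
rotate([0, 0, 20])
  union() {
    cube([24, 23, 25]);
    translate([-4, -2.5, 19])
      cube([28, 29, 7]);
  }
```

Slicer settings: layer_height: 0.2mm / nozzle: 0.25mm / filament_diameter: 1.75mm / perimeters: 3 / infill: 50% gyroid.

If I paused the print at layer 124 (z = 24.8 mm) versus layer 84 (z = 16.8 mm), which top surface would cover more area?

layer 124 (z = 24.8 mm)

Layer 124 (z = 24.8): the 24×23 cube contributes its full rectangle (area 552.00 mm²); the 28×29 cube at (-4, -2.5) contributes its full rectangle (area 812.00 mm²); Taking the union: the 24×23 cube lies entirely inside the 28×29 cube at (-4, -2.5), so the union is just the 28×29 cube at (-4, -2.5) — area = 812.00 mm²; (rotated 20° about Z; rotation is an isometry so areas/perimeters/island counts are preserved). So its area = 812.00 mm². Layer 84 (z = 16.8): the cube (footprint 24×23) is included at this height (area 552.00 mm²); the cube at (-4, -2.5) does not reach this height (z outside [19, 26]); Combining (union): only the 24×23 cube is present, so the union is just that shape — area = 552.00 mm²; (rotated 20° about Z; rotation is an isometry so areas/perimeters/island counts are preserved). So its area = 552.00 mm². Layer 124 is larger (812.00 vs 552.00 mm²).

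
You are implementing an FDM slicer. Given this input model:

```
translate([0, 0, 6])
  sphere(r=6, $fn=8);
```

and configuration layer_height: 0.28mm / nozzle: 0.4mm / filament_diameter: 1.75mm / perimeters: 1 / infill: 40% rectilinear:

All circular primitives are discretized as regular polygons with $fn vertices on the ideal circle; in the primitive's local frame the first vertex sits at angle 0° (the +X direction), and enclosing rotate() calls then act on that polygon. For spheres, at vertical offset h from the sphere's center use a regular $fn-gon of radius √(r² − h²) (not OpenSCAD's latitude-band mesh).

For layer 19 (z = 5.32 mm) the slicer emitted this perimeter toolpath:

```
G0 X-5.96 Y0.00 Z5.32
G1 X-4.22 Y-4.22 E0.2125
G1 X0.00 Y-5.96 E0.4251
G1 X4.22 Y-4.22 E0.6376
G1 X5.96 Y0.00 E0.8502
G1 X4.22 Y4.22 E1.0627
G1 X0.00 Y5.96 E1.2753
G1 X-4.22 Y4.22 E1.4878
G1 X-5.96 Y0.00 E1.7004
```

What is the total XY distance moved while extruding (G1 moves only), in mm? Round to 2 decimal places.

36.52 mm

Sum the Euclidean lengths of each G1 segment: total = 36.52 mm.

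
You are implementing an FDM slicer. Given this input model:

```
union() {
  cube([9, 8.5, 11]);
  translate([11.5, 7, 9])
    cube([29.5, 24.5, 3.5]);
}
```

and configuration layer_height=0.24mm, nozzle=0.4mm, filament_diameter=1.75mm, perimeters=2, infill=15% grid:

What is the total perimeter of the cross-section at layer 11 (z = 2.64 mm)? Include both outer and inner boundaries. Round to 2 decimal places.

35.00 mm

At z = 2.64 mm: the cube is present — its section is the full 9×8.5 rectangle (perimeter 35.00 mm); the cube at (11.5, 7) does not reach this height (z outside [9, 12.5]); Merging all regions: only the 9×8.5 cube is present, so the union is just that shape — boundary = 35.00 mm. Overall, the cross-section is a single solid region. Total boundary length (outer) = 35.00 mm.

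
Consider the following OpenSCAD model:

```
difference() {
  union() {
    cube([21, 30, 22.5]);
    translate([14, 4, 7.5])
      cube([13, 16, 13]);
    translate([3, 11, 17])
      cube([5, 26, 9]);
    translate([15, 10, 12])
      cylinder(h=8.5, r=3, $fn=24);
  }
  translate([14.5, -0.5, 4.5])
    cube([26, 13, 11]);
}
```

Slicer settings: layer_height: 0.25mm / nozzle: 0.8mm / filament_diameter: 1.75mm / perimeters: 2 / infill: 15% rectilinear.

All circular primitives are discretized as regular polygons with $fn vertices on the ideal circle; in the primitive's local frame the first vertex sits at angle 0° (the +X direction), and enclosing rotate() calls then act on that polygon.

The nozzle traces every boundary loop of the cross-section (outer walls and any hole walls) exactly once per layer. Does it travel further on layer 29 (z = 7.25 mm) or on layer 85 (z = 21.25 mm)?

Layer 29 (z = 7.25): the cube is present — its section is the full 21×30 rectangle (perimeter 102.00 mm); the cube at (14, 4) is not intersected at this z (z outside [7.5, 20.5]); the cube at (3, 11) is not intersected at this z (z outside [17, 26]); the cylinder at (15, 10) does not reach this height (z outside [12, 20.5]); Taking the union: only the 21×30 cube is present, so the union is just that shape — boundary = 102.00 mm; the cube at (14.5, -0.5) is present — its section is the full 26×13 rectangle (perimeter 78.00 mm); Taking the first minus the rest: starting from that combined region, the 26×13 cube at (14.5, -0.5) partially overlaps it — only the 81.25 mm² overlap (of its 338.00 mm²) is removed, clipping the outline — boundary = 102.00 mm. So its perimeter = 102.00 mm. Layer 85 (z = 21.25): the 21×30 cube contributes its full rectangle (perimeter 102.00 mm); the cube at (14, 4) is absent (z outside [7.5, 20.5]); the cube at (3, 11) (footprint 5×26) is included at this height (perimeter 62.00 mm); the cylinder at (15, 10) does not reach this height (z outside [12, 20.5]); Combining (union): the regions partially overlap (shared area 95.00 mm²), so the edge portions inside another operand are dropped and the merged outline is re-measured after clipping — boundary = 116.00 mm; the cube at (14.5, -0.5) is absent (z outside [4.5, 15.5]); Subtracting the remaining from the first: none of the subtracted shapes is present at this height, so the result so far is unchanged — boundary = 116.00 mm. So its perimeter = 116.00 mm. Layer 85 is larger (116.00 vs 102.00 mm).

layer 85 (z = 21.25 mm)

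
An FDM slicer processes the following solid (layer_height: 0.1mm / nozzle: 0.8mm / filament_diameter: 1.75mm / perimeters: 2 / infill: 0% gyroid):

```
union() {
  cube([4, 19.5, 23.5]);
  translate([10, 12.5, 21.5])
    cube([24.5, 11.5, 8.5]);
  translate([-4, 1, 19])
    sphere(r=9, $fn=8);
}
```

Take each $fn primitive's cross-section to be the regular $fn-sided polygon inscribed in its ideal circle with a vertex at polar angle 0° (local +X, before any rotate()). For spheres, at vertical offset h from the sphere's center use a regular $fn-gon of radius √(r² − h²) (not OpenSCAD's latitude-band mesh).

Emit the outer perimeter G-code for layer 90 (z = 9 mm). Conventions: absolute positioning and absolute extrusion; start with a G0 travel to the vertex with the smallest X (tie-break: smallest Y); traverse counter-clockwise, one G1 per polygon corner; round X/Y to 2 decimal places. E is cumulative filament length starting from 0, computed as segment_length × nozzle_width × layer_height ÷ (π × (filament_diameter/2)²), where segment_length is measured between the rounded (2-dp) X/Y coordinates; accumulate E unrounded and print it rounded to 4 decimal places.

G0 X0.00 Y0.00 Z9.00
G1 X4.00 Y0.00 E0.1330
G1 X4.00 Y19.50 E0.7816
G1 X0.00 Y19.50 E0.9147
G1 X0.00 Y0.00 E1.5632

At z = 9 mm: the 4×19.5 cube contributes its full rectangle; the cube at (10, 12.5) is absent (z outside [21.5, 30]); the sphere at (-4, 1) does not reach this height (|z−center|=10.000 > r=9); Merging all regions: only the 4×19.5 cube is present, so the union is just that shape — 1 connected region. The outline is a single polygon with 4 vertices. Extrusion per mm of travel: 0.8 × 0.1 / (π × 0.875²) = 0.033260. Accumulating E over each segment gives final E = 1.5632.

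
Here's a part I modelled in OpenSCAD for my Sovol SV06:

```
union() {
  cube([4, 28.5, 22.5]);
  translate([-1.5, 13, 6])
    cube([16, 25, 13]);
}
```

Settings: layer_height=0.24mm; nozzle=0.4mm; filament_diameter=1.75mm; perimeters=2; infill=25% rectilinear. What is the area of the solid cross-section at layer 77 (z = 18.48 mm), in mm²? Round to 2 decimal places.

452.00 mm²

At z = 18.48 mm: the cube (footprint 4×28.5) is included at this height (area 114.00 mm²); the cube at (-1.5, 13) is present — its section is the full 16×25 rectangle (area 400.00 mm²); Taking the union: the regions partially overlap — summed areas 514.00 mm² minus the doubly-counted overlap 62.00 mm² gives 452.00 mm² — area = 452.00 mm². Overall, the cross-section is a single solid region. Net area = 452.00 mm².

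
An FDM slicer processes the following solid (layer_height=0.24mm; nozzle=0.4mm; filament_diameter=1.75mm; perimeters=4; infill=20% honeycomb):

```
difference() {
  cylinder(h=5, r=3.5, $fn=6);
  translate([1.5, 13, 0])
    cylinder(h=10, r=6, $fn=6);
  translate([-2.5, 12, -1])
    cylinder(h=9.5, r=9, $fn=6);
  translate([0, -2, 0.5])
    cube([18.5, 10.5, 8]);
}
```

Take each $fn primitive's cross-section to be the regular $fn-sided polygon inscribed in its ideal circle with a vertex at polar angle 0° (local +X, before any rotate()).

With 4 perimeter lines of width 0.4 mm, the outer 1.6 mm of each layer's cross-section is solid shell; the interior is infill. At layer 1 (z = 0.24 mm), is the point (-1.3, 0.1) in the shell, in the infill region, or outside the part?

At z = 0.24 mm: the cylinder: section is a regular 6-gon, circumradius r=3.5; the r=6 cylinder at (1.5, 13) contributes a regular 6-gon of circumradius 6; the r=9 cylinder at (-2.5, 12) contributes a regular 6-gon of circumradius 9; the cube at (0, -2) does not reach this height (z outside [0.5, 8.5]); Subtracting the remaining from the first: starting from the r=3.5 cylinder, the r=6 cylinder at (1.5, 13) misses the remaining region (no effect); the r=9 cylinder at (-2.5, 12) misses the remaining region (no effect) — 1 connected region. Overall, the cross-section is a single solid region. The nearest boundary edge runs (-3.50, 0.00)→(-1.75, 3.03); distance from the point to it = 1.86 mm. The point is inside the cross-section and 1.86 mm from the nearest boundary — more than the 1.6 mm shell width (4 × 0.4), so it's in the infill interior.

infill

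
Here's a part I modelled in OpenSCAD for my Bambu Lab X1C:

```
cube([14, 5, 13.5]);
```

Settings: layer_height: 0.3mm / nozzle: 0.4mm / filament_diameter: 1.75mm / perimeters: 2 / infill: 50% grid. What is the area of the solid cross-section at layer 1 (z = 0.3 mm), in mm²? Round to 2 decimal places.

70.00 mm²

At z = 0.3 mm: the 14×5 cube contributes its full rectangle (area 70.00 mm²). Overall, the cross-section is a single solid region. Net area = 70.00 mm².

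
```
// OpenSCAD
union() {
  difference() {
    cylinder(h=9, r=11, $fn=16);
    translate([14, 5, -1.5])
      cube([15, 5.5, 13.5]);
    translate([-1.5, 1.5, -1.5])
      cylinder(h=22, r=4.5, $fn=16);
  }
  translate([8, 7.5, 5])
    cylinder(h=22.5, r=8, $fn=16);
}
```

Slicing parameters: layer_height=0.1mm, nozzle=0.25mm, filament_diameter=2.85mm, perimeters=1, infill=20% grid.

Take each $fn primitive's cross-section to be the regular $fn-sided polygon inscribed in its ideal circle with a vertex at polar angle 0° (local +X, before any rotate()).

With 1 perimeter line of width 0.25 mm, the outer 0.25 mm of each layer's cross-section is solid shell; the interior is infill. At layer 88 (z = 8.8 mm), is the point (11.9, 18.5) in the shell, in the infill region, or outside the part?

outside

At z = 8.8 mm: the r=11 cylinder gives a regular 16-gon of circumradius 11 (constant along its height); the 15×5.5 cube at (14, 5) contributes its full rectangle; the r=4.5 cylinder at (-1.5, 1.5) contributes a regular 16-gon of circumradius 4.5; Subtracting the remaining from the first: starting from the r=11 cylinder, the 15×5.5 cube at (14, 5) misses the remaining region (no effect); the r=4.5 cylinder at (-1.5, 1.5) lies wholly inside it (removes its full 61.99 mm² and its 28.09 mm outline becomes a hole wall) — 1 connected region with 1 hole; the r=8 cylinder at (8, 7.5) gives a regular 16-gon of circumradius 8 (constant along its height); Merging all regions: the regions partially overlap (shared area 77.34 mm²), so overlapping operands fuse into one piece — 1 connected region with 1 hole. Overall, the cross-section is one region with 1 hole. The nearest boundary edge runs (8.00, 15.50)→(11.06, 14.89); distance from the point to it = 3.71 mm. The point is not inside any of the regions above, so it lies outside the cross-section (3.71 mm from the nearest boundary).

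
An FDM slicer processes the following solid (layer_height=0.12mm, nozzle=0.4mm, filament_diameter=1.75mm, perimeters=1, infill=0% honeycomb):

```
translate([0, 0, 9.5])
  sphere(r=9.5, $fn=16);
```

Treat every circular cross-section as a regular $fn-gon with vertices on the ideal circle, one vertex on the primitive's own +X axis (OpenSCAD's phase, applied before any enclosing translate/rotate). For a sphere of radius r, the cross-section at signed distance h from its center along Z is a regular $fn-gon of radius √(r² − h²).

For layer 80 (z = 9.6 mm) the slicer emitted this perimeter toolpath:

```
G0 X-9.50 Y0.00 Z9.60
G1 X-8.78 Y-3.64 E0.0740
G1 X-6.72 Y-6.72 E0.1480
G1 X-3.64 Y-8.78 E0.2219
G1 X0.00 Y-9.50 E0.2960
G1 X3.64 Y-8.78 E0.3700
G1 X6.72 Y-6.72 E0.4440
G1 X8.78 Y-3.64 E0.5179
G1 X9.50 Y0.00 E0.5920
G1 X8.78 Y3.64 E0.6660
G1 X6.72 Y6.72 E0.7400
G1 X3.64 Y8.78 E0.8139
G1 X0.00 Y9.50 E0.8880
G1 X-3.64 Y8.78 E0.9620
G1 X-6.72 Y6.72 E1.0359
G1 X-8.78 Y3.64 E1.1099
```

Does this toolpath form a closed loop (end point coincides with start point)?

Start point (G0): (-9.50, 0.00). End point (last G1): the path does not return to the start — open.

no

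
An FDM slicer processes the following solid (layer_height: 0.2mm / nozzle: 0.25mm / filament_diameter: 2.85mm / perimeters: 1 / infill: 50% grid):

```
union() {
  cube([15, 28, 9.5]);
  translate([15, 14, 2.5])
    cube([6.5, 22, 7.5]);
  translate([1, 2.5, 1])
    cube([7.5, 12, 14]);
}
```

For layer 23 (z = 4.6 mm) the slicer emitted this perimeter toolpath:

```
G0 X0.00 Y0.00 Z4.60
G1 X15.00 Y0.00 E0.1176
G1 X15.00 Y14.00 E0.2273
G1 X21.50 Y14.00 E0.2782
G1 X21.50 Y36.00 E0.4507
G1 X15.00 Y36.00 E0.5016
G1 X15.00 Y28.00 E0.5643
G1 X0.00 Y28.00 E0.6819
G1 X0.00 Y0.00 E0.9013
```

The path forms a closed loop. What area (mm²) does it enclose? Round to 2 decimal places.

563.00 mm²

Apply the shoelace formula to the sequence of (X, Y) vertices; enclosed area = 563.00 mm².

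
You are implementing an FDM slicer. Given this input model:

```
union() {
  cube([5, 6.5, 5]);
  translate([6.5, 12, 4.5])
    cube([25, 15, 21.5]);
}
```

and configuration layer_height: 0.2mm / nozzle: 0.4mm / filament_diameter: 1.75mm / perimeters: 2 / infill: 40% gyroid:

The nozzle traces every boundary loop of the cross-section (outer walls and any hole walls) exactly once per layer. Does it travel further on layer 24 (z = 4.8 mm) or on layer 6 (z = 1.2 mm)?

Layer 24 (z = 4.8): the cube (footprint 5×6.5) is included at this height (perimeter 23.00 mm); the cube at (6.5, 12) (footprint 25×15) is included at this height (perimeter 80.00 mm); Merging all regions: the 2 present regions are separate (no shared area or edge), so areas and boundary lengths simply add and each stays a separate island — boundary = 103.00 mm. So its perimeter = 103.00 mm. Layer 6 (z = 1.2): the cube (footprint 5×6.5) is included at this height (perimeter 23.00 mm); the cube at (6.5, 12) is not intersected at this z (z outside [4.5, 26]); Taking the union: only the 5×6.5 cube is present, so the union is just that shape — boundary = 23.00 mm. So its perimeter = 23.00 mm. Layer 24 is larger (103.00 vs 23.00 mm).

layer 24 (z = 4.8 mm)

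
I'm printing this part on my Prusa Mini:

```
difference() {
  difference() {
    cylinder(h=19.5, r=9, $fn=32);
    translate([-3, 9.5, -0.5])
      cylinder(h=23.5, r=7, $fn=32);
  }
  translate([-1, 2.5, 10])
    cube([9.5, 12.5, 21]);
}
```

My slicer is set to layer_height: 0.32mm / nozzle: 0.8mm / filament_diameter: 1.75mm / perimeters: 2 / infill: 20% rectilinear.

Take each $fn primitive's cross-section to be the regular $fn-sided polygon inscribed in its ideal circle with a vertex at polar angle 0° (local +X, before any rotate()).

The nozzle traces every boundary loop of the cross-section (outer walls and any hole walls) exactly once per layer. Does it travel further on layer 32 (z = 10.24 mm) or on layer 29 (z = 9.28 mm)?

layer 29 (z = 9.28 mm)

Layer 32 (z = 10.24): the cylinder: section is a regular 32-gon, circumradius r=9 (perimeter = 2·32·9.000·sin(180°/32) = 56.46 mm); the r=7 cylinder at (-3, 9.5) gives a regular 32-gon of circumradius 7 (constant along its height) (perimeter = 2·32·7.000·sin(180°/32) = 43.91 mm); After the difference (first − rest): starting from the r=9 cylinder, the r=7 cylinder at (-3, 9.5) partially overlaps it — only the 51.22 mm² overlap (of its 152.95 mm²) is removed, clipping the outline — boundary = 57.84 mm; the 9.5×12.5 cube at (-1, 2.5) contributes its full rectangle (perimeter 44.00 mm); After the difference (first − rest): starting from the result so far, the 9.5×12.5 cube at (-1, 2.5) partially overlaps it — only the 26.82 mm² overlap (of its 118.75 mm²) is removed, clipping the outline — boundary = 53.24 mm. So its perimeter = 53.24 mm. Layer 29 (z = 9.28): the r=9 cylinder contributes a regular 32-gon of circumradius 9 (perimeter = 2·32·9.000·sin(180°/32) = 56.46 mm); the r=7 cylinder at (-3, 9.5) gives a regular 32-gon of circumradius 7 (constant along its height) (perimeter = 2·32·7.000·sin(180°/32) = 43.91 mm); Subtracting the remaining from the first: starting from the r=9 cylinder, the r=7 cylinder at (-3, 9.5) partially overlaps it — only the 51.22 mm² overlap (of its 152.95 mm²) is removed, clipping the outline — boundary = 57.84 mm; the cube at (-1, 2.5) does not reach this height (z outside [10, 31]); Subtracting the remaining from the first: none of the subtracted shapes is present at this height, so the result so far is unchanged — boundary = 57.84 mm. So its perimeter = 57.84 mm. Layer 29 is larger (57.84 vs 53.24 mm).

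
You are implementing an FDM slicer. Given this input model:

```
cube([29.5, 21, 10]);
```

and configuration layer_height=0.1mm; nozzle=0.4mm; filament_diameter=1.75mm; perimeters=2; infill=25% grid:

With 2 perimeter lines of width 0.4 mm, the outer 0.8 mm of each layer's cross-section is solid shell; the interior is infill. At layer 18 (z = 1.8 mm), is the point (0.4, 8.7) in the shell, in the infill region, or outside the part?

shell

At z = 1.8 mm: the 29.5×21 cube contributes its full rectangle. Overall, the cross-section is a single solid region. The nearest boundary edge runs (0.00, 21.00)→(0.00, 0.00); distance from the point to it = 0.40 mm. The point is inside the cross-section, 0.40 mm from the nearest boundary — within the 0.8 mm shell band (2 × 0.4).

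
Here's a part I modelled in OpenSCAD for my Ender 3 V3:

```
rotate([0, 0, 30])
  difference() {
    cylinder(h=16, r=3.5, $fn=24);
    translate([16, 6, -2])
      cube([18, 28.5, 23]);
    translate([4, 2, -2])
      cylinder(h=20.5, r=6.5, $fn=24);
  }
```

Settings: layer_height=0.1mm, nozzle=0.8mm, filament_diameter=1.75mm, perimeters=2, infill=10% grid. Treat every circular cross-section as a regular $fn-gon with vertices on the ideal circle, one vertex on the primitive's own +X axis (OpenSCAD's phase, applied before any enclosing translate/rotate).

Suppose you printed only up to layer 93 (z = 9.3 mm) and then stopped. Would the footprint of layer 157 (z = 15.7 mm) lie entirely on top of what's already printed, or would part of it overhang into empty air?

Compare the two slices. At z = 9.3: the cylinder: section is a regular 24-gon, circumradius r=3.5 (area = (24/2)·3.500²·sin(360°/24) = 38.05 mm²); the 18×28.5 cube at (16, 6) contributes its full rectangle (area 513.00 mm²); the cylinder at (4, 2): section is a regular 24-gon, circumradius r=6.5 (area = (24/2)·6.500²·sin(360°/24) = 131.22 mm²); Subtracting the remaining from the first: starting from the r=3.5 cylinder (38.05 mm²), the 18×28.5 cube at (16, 6) misses the remaining region (no effect); the r=6.5 cylinder at (4, 2) partially overlaps it — only the 30.49 mm² overlap (of its 131.22 mm²) is removed, clipping the outline — area = 7.55 mm²; (whole slice rotated 30° about Z — lengths, areas and connectivity unchanged). At z = 15.7: the cylinder: section is a regular 24-gon, circumradius r=3.5 (area = (24/2)·3.500²·sin(360°/24) = 38.05 mm²); the cube at (16, 6) is present — its section is the full 18×28.5 rectangle (area 513.00 mm²); the r=6.5 cylinder at (4, 2) contributes a regular 24-gon of circumradius 6.5 (area = (24/2)·6.500²·sin(360°/24) = 131.22 mm²); Taking the first minus the rest: starting from the r=3.5 cylinder (38.05 mm²), the 18×28.5 cube at (16, 6) misses the remaining region (no effect); the r=6.5 cylinder at (4, 2) partially overlaps it — only the 30.49 mm² overlap (of its 131.22 mm²) is removed, clipping the outline — area = 7.55 mm²; (rotated 30° about Z; rotation is an isometry so areas/perimeters/island counts are preserved). Checking containment: the cross-section at z = 15.7 is a subset of the cross-section at z = 9.3.

entirely on top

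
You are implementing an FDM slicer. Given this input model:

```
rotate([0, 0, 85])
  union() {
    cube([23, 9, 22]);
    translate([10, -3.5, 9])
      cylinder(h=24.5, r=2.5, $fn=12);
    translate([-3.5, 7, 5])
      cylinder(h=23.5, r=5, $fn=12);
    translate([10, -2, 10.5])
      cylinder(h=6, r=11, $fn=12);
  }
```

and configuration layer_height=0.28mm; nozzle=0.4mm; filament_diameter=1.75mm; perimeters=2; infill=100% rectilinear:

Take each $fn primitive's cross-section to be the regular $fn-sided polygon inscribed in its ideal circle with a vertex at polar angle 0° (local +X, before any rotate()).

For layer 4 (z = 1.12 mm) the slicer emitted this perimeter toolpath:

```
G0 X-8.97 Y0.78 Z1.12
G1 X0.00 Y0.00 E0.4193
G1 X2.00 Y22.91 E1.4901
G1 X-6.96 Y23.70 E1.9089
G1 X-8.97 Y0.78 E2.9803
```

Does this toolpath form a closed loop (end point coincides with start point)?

yes

Start point (G0): (-8.97, 0.78). End point (last G1): the path returns to the start — closed.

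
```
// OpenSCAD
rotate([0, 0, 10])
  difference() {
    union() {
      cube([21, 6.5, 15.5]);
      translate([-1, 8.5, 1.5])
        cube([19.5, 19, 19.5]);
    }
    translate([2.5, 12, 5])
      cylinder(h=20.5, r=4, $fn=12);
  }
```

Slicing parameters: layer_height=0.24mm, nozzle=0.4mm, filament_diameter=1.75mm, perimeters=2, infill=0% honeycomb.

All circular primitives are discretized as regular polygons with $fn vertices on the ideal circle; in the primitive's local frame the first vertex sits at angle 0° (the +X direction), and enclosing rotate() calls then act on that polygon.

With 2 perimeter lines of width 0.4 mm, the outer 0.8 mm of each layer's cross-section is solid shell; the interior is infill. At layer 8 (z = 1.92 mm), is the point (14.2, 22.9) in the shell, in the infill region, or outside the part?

shell

At z = 1.92 mm: the 21×6.5 cube contributes its full rectangle; the 19.5×19 cube at (-1, 8.5) contributes its full rectangle; Merging all regions: the 2 present regions are separate (no shared area or edge), so areas and boundary lengths simply add and each stays a separate island — 2 connected regions; the cylinder at (2.5, 12) is absent (z outside [5, 25.5]); After the difference (first − rest): none of the subtracted shapes is present at this height, so that combined region is unchanged — 2 connected regions; (whole slice rotated 10° about Z — lengths, areas and connectivity unchanged). Overall, the cross-section has 2 separate islands. Undo the 10° rotation: the query point maps to (17.961, 20.086) in the un-rotated model frame. The nearest boundary edge runs (18.50, 27.50)→(18.50, 8.50); distance from the point to it = 0.54 mm. (Shell/infill is judged within the island containing the point — the largest one.) The point is inside the cross-section, 0.54 mm from the nearest boundary — within the 0.8 mm shell band (2 × 0.4).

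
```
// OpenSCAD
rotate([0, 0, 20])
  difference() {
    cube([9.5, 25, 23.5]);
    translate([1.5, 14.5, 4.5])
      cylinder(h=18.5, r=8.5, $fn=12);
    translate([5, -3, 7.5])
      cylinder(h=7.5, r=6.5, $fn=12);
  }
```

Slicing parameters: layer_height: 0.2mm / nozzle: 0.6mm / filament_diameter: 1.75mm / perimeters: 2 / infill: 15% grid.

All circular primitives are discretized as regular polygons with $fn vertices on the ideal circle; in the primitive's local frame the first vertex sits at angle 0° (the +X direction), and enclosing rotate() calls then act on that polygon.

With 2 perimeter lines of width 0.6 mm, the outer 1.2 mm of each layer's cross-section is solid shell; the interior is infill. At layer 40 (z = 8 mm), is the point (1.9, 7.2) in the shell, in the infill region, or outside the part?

At z = 8 mm: the 9.5×25 cube contributes its full rectangle; the r=8.5 cylinder at (1.5, 14.5) gives a regular 12-gon of circumradius 8.5 (constant along its height); the cylinder at (5, -3): section is a regular 12-gon, circumradius r=6.5; Taking the first minus the rest: starting from the 9.5×25 cube, the r=8.5 cylinder at (1.5, 14.5) partially overlaps it — only the 132.34 mm² overlap (of its 216.75 mm²) is removed, clipping the outline; the r=6.5 cylinder at (5, -3) partially overlaps it — only the 25.49 mm² overlap (of its 126.75 mm²) is removed, clipping the outline — 2 connected regions; (whole slice rotated 20° about Z — lengths, areas and connectivity unchanged). Overall, the cross-section has 2 separate islands. Undo the 20° rotation: the query point maps to (4.248, 6.116) in the un-rotated model frame. The nearest boundary edge runs (1.50, 6.00)→(5.75, 7.14); distance from the point to it = 0.60 mm. (Shell/infill is judged within the island containing the point — the largest one.) The point is inside the cross-section, 0.60 mm from the nearest boundary — within the 1.2 mm shell band (2 × 0.6).

shell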